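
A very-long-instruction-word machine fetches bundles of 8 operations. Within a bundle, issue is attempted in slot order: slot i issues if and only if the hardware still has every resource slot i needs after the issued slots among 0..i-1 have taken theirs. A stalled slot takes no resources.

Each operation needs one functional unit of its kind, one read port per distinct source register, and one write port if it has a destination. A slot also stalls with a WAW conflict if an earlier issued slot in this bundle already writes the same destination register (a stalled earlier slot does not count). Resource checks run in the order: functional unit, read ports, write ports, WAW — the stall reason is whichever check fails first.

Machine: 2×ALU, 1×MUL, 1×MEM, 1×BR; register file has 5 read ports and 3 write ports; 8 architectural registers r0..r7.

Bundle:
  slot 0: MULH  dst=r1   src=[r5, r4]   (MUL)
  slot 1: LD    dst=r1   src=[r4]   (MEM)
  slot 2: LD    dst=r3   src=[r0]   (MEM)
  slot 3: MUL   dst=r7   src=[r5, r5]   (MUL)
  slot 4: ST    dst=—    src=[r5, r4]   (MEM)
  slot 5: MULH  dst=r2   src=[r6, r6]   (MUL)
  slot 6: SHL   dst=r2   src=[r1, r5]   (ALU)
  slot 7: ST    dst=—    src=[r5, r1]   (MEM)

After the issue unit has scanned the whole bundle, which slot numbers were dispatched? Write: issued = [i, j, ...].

issued = [0, 2, 6]

slot 0 (MUL): ISSUE — free A2,Mu0,Ld1,B1 rp3 wp2
slot 1 (MEM): stall WAW — free A2,Mu0,Ld1,B1 rp3 wp2
slot 2 (MEM): ISSUE — free A2,Mu0,Ld0,B1 rp2 wp1
slot 3 (MUL): stall FU — free A2,Mu0,Ld0,B1 rp2 wp1
slot 4 (MEM): stall FU — free A2,Mu0,Ld0,B1 rp2 wp1
slot 5 (MUL): stall FU — free A2,Mu0,Ld0,B1 rp2 wp1
slot 6 (ALU): ISSUE — free A1,Mu0,Ld0,B1 rp0 wp0
slot 7 (MEM): stall FU — free A1,Mu0,Ld0,B1 rp0 wp0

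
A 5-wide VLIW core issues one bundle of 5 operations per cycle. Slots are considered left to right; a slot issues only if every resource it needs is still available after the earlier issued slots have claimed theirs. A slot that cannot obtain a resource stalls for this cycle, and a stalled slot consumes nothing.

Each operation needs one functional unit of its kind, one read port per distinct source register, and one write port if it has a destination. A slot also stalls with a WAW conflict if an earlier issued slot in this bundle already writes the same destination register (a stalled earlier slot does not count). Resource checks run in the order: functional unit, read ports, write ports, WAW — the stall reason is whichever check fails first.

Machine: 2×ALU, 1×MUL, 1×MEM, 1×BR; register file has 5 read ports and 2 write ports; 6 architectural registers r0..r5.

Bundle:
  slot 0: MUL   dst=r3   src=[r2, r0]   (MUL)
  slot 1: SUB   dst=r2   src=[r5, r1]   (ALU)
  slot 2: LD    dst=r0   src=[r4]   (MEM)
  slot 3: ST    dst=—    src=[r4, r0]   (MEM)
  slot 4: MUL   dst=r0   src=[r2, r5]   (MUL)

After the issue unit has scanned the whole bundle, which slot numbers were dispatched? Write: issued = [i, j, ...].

(0) want 1×MUL +2rd +1wr — yes → AL2|MU0|ME1|BR1|rd3|wr1
(1) want 1×ALU +2rd +1wr — yes → AL1|MU0|ME1|BR1|rd1|wr0
(2) want 1×MEM +1rd +1wr — WR_PORT → AL1|MU0|ME1|BR1|rd1|wr0
(3) want 1×MEM +2rd +0wr — RD_PORT → AL1|MU0|ME1|BR1|rd1|wr0
(4) want 1×MUL +2rd +1wr — FU → AL1|MU0|ME1|BR1|rd1|wr0

issued = [0, 1]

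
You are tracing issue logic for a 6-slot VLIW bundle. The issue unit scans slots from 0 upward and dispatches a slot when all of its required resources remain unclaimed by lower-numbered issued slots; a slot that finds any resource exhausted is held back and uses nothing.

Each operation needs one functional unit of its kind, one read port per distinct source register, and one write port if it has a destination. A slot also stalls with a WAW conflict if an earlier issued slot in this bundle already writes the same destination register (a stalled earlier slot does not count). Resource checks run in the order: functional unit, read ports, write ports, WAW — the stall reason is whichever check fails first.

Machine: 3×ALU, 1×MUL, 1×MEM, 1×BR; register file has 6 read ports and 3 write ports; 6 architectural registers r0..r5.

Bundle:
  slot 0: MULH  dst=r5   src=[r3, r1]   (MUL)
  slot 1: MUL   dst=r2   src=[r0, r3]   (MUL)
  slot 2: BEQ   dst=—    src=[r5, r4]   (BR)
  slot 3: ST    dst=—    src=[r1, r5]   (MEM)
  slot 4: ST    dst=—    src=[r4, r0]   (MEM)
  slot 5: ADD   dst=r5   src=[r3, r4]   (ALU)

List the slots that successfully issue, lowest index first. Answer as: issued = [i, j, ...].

(0) want 1×MUL +2rd +1wr — yes → AL3|MU0|ME1|BR1|rd4|wr2
(1) want 1×MUL +2rd +1wr — FU → AL3|MU0|ME1|BR1|rd4|wr2
(2) want 1×BR +2rd +0wr — yes → AL3|MU0|ME1|BR0|rd2|wr2
(3) want 1×MEM +2rd +0wr — yes → AL3|MU0|ME0|BR0|rd0|wr2
(4) want 1×MEM +2rd +0wr — FU → AL3|MU0|ME0|BR0|rd0|wr2
(5) want 1×ALU +2rd +1wr — RD_PORT → AL3|MU0|ME0|BR0|rd0|wr2

issued = [0, 2, 3]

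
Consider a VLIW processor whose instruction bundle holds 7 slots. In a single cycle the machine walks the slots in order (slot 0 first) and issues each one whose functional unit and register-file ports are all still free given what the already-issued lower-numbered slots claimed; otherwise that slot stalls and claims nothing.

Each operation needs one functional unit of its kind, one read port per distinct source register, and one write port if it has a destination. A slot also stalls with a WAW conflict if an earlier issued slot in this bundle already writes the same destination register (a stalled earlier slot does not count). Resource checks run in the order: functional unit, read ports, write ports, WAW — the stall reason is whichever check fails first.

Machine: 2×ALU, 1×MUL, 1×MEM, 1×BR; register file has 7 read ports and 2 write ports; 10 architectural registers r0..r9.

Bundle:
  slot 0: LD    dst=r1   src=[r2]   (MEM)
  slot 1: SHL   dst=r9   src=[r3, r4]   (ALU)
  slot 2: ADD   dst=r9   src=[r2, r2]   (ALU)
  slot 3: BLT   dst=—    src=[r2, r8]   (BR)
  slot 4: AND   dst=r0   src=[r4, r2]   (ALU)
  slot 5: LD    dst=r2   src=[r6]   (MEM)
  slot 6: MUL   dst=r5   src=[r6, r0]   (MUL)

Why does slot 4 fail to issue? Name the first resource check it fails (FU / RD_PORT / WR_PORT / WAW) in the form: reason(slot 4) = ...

reason(slot 4) = WR_PORT

slot 0 (MEM): ISSUE — free A2,Mu1,Ld0,B1 rp6 wp1
slot 1 (ALU): ISSUE — free A1,Mu1,Ld0,B1 rp4 wp0
slot 2 (ALU): stall WR_PORT — free A1,Mu1,Ld0,B1 rp4 wp0
slot 3 (BR): ISSUE — free A1,Mu1,Ld0,B0 rp2 wp0
slot 4 (ALU): stall WR_PORT — free A1,Mu1,Ld0,B0 rp2 wp0
slot 5 (MEM): stall FU — free A1,Mu1,Ld0,B0 rp2 wp0
slot 6 (MUL): stall WR_PORT — free A1,Mu1,Ld0,B0 rp2 wp0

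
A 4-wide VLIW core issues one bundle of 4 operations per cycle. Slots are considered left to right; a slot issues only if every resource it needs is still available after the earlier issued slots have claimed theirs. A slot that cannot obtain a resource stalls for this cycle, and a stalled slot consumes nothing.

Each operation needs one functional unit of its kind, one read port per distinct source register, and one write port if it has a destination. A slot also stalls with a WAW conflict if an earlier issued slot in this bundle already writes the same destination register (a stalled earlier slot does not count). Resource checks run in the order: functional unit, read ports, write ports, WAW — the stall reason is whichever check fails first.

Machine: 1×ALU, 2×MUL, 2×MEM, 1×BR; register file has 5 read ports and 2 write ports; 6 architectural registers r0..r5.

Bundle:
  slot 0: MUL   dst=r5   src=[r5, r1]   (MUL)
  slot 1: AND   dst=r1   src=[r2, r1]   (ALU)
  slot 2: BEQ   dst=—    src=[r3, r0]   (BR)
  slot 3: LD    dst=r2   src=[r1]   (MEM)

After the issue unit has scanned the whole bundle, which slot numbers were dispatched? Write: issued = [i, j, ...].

  0. MUL→r5 ⇒ go  {1A/1Mu/2Ld/1B | 3r 1w}
  1. ALU→r1 ⇒ go  {0A/1Mu/2Ld/1B | 1r 0w}
  2. BR ⇒ no(RD_PORT)  {0A/1Mu/2Ld/1B | 1r 0w}
  3. MEM→r2 ⇒ no(WR_PORT)  {0A/1Mu/2Ld/1B | 1r 0w}

issued = [0, 1]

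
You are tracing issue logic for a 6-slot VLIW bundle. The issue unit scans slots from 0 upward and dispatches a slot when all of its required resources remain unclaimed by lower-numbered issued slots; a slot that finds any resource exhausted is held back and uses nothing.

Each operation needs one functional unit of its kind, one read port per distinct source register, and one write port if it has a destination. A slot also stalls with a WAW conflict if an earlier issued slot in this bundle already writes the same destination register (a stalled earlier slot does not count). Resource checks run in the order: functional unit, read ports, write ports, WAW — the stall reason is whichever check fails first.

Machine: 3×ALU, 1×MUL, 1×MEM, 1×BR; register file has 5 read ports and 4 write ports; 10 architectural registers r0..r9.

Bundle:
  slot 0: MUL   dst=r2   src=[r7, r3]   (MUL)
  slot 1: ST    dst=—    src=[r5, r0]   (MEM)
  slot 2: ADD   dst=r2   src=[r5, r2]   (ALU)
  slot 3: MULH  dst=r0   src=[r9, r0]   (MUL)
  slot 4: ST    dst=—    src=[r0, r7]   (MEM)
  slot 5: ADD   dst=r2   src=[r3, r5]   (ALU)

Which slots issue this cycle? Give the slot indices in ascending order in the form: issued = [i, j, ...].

issued = [0, 1]

[0] MUL needs rd=2 wr=1: ok; after: ALU=3 MUL=0 MEM=1 BR=1, R=3, W=3
[1] MEM needs rd=2 wr=0: ok; after: ALU=3 MUL=0 MEM=0 BR=1, R=1, W=3
[2] ALU needs rd=2 wr=1: RD_PORT; after: ALU=3 MUL=0 MEM=0 BR=1, R=1, W=3
[3] MUL needs rd=2 wr=1: FU; after: ALU=3 MUL=0 MEM=0 BR=1, R=1, W=3
[4] MEM needs rd=2 wr=0: FU; after: ALU=3 MUL=0 MEM=0 BR=1, R=1, W=3
[5] ALU needs rd=2 wr=1: RD_PORT; after: ALU=3 MUL=0 MEM=0 BR=1, R=1, W=3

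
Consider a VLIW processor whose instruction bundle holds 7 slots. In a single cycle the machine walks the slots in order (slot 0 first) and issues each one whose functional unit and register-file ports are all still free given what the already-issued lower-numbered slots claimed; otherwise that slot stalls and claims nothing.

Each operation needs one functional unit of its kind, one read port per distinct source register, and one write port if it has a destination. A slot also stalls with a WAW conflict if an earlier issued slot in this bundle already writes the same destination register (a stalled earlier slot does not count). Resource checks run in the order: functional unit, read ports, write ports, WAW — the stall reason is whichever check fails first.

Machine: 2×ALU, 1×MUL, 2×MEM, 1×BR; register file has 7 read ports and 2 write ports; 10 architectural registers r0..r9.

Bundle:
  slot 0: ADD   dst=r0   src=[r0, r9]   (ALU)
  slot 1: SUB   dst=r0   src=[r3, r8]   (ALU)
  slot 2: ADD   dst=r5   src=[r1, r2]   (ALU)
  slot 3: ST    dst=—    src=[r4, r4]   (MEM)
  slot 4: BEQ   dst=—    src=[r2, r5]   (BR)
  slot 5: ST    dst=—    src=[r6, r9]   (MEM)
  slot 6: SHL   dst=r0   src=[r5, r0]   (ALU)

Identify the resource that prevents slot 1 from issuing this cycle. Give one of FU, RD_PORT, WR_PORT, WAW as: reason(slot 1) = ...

reason(slot 1) = WAW

  0. ALU→r0 ⇒ go  {1A/1Mu/2Ld/1B | 5r 1w}
  1. ALU→r0 ⇒ no(WAW)  {1A/1Mu/2Ld/1B | 5r 1w}
  2. ALU→r5 ⇒ go  {0A/1Mu/2Ld/1B | 3r 0w}
  3. MEM ⇒ go  {0A/1Mu/1Ld/1B | 2r 0w}
  4. BR ⇒ go  {0A/1Mu/1Ld/0B | 0r 0w}
  5. MEM ⇒ no(RD_PORT)  {0A/1Mu/1Ld/0B | 0r 0w}
  6. ALU→r0 ⇒ no(FU)  {0A/1Mu/1Ld/0B | 0r 0w}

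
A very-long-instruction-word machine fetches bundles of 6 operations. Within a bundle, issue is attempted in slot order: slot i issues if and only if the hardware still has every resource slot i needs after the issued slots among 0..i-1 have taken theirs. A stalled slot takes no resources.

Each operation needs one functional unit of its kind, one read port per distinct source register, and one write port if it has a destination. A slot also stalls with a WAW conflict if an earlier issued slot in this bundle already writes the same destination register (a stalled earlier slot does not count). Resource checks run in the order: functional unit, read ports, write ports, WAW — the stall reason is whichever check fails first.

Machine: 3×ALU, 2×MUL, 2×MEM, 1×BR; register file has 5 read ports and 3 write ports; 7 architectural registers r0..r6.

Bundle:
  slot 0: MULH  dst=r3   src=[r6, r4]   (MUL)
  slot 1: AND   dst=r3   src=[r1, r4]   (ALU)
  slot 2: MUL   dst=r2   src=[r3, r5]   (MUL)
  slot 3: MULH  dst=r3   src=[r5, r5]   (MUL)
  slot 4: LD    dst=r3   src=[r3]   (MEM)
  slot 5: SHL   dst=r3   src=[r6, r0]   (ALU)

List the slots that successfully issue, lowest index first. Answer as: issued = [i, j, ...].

  0. MUL→r3 ⇒ go  {3A/1Mu/2Ld/1B | 3r 2w}
  1. ALU→r3 ⇒ no(WAW)  {3A/1Mu/2Ld/1B | 3r 2w}
  2. MUL→r2 ⇒ go  {3A/0Mu/2Ld/1B | 1r 1w}
  3. MUL→r3 ⇒ no(FU)  {3A/0Mu/2Ld/1B | 1r 1w}
  4. MEM→r3 ⇒ no(WAW)  {3A/0Mu/2Ld/1B | 1r 1w}
  5. ALU→r3 ⇒ no(RD_PORT)  {3A/0Mu/2Ld/1B | 1r 1w}

issued = [0, 2]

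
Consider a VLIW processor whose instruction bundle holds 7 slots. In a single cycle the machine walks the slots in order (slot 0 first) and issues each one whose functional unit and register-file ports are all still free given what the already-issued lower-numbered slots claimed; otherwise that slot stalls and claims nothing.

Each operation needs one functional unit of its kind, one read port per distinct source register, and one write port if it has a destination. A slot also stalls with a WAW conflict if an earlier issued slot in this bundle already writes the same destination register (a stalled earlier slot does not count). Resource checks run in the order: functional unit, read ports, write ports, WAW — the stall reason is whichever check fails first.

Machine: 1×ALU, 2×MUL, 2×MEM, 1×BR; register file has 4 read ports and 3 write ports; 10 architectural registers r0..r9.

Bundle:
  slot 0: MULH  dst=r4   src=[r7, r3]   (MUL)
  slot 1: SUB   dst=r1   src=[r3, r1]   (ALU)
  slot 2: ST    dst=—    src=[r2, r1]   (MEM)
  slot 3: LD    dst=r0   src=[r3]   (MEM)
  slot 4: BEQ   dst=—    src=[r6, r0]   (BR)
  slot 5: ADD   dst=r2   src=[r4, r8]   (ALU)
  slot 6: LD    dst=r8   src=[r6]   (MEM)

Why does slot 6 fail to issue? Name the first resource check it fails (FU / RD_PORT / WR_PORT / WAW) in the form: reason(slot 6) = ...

slot 0 (MUL): ISSUE — free A1,Mu1,Ld2,B1 rp2 wp2
slot 1 (ALU): ISSUE — free A0,Mu1,Ld2,B1 rp0 wp1
slot 2 (MEM): stall RD_PORT — free A0,Mu1,Ld2,B1 rp0 wp1
slot 3 (MEM): stall RD_PORT — free A0,Mu1,Ld2,B1 rp0 wp1
slot 4 (BR): stall RD_PORT — free A0,Mu1,Ld2,B1 rp0 wp1
slot 5 (ALU): stall FU — free A0,Mu1,Ld2,B1 rp0 wp1
slot 6 (MEM): stall RD_PORT — free A0,Mu1,Ld2,B1 rp0 wp1

reason(slot 6) = RD_PORT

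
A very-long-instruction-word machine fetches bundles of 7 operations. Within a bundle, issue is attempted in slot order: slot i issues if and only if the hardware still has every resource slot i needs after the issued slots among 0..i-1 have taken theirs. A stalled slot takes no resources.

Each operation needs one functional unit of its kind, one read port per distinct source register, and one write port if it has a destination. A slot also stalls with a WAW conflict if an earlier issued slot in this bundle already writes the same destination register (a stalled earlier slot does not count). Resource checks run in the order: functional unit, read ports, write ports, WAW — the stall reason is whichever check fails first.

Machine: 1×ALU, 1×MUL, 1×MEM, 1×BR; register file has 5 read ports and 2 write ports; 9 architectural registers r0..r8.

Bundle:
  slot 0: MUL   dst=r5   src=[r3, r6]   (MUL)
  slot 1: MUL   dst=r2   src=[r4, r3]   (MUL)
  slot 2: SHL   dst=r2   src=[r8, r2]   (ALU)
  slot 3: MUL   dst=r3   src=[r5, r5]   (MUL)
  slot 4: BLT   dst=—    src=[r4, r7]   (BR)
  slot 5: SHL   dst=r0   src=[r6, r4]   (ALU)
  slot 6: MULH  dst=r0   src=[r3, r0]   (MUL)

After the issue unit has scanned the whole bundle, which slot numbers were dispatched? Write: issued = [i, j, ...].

issued = [0, 2]

[0] MUL needs rd=2 wr=1: ok; after: ALU=1 MUL=0 MEM=1 BR=1, R=3, W=1
[1] MUL needs rd=2 wr=1: FU; after: ALU=1 MUL=0 MEM=1 BR=1, R=3, W=1
[2] ALU needs rd=2 wr=1: ok; after: ALU=0 MUL=0 MEM=1 BR=1, R=1, W=0
[3] MUL needs rd=1 wr=1: FU; after: ALU=0 MUL=0 MEM=1 BR=1, R=1, W=0
[4] BR needs rd=2 wr=0: RD_PORT; after: ALU=0 MUL=0 MEM=1 BR=1, R=1, W=0
[5] ALU needs rd=2 wr=1: FU; after: ALU=0 MUL=0 MEM=1 BR=1, R=1, W=0
[6] MUL needs rd=2 wr=1: FU; after: ALU=0 MUL=0 MEM=1 BR=1, R=1, W=0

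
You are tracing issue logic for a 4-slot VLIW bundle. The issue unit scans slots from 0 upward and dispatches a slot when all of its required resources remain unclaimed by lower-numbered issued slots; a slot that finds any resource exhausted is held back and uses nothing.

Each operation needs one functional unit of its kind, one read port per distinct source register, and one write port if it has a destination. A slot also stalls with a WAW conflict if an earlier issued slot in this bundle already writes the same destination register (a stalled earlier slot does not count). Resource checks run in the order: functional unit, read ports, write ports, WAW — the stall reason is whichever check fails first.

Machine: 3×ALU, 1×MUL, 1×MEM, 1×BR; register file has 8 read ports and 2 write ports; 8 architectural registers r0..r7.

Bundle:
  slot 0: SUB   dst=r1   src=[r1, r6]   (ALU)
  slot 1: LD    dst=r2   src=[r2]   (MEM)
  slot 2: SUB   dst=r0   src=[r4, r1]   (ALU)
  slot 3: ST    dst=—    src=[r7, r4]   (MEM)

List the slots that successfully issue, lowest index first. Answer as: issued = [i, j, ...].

issued = [0, 1]

  0. ALU→r1 ⇒ go  {2A/1Mu/1Ld/1B | 6r 1w}
  1. MEM→r2 ⇒ go  {2A/1Mu/0Ld/1B | 5r 0w}
  2. ALU→r0 ⇒ no(WR_PORT)  {2A/1Mu/0Ld/1B | 5r 0w}
  3. MEM ⇒ no(FU)  {2A/1Mu/0Ld/1B | 5r 0w}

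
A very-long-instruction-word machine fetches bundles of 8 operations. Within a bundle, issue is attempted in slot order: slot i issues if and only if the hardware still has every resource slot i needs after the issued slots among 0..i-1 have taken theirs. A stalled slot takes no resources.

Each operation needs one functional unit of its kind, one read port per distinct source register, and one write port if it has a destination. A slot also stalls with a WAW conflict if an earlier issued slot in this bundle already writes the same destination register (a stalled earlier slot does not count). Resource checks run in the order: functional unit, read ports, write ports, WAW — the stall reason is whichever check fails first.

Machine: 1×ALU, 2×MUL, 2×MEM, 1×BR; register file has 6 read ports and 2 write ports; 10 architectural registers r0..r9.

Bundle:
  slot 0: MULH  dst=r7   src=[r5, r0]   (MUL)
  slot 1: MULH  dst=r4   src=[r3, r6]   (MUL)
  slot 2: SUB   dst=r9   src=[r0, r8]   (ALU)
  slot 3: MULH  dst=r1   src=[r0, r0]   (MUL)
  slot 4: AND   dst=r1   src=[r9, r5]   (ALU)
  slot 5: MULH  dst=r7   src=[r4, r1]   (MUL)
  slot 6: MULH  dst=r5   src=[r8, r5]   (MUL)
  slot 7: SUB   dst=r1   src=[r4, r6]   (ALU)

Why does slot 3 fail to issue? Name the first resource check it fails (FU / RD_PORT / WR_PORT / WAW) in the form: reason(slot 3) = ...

reason(slot 3) = FU

slot 0 (MUL): ISSUE — free A1,Mu1,Ld2,B1 rp4 wp1
slot 1 (MUL): ISSUE — free A1,Mu0,Ld2,B1 rp2 wp0
slot 2 (ALU): stall WR_PORT — free A1,Mu0,Ld2,B1 rp2 wp0
slot 3 (MUL): stall FU — free A1,Mu0,Ld2,B1 rp2 wp0
slot 4 (ALU): stall WR_PORT — free A1,Mu0,Ld2,B1 rp2 wp0
slot 5 (MUL): stall FU — free A1,Mu0,Ld2,B1 rp2 wp0
slot 6 (MUL): stall FU — free A1,Mu0,Ld2,B1 rp2 wp0
slot 7 (ALU): stall WR_PORT — free A1,Mu0,Ld2,B1 rp2 wp0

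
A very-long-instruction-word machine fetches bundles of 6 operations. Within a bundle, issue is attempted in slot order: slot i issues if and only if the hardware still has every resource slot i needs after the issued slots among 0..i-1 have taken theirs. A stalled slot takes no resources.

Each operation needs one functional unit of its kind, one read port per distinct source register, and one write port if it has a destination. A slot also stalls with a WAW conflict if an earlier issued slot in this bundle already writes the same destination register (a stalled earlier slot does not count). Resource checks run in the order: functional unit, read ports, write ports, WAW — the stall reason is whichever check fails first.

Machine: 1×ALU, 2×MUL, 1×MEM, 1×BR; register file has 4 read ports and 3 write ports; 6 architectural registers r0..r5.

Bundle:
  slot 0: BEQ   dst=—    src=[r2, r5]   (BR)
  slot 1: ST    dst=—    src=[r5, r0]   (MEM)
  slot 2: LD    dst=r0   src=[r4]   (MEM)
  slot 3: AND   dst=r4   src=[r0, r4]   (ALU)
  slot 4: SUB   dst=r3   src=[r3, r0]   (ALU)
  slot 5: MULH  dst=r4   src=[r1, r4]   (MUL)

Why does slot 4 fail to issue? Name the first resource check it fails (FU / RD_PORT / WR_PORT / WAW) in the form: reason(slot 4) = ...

reason(slot 4) = RD_PORT

#0 BR src=r2,r5 dispatched  <A:1 Mu:2 Ld:1 B:0 rd:2 wr:3>
#1 MEM src=r5,r0 dispatched  <A:1 Mu:2 Ld:0 B:0 rd:0 wr:3>
#2 MEM src=r4 held:FU  <A:1 Mu:2 Ld:0 B:0 rd:0 wr:3>
#3 ALU src=r0,r4 held:RD_PORT  <A:1 Mu:2 Ld:0 B:0 rd:0 wr:3>
#4 ALU src=r3,r0 held:RD_PORT  <A:1 Mu:2 Ld:0 B:0 rd:0 wr:3>
#5 MUL src=r1,r4 held:RD_PORT  <A:1 Mu:2 Ld:0 B:0 rd:0 wr:3>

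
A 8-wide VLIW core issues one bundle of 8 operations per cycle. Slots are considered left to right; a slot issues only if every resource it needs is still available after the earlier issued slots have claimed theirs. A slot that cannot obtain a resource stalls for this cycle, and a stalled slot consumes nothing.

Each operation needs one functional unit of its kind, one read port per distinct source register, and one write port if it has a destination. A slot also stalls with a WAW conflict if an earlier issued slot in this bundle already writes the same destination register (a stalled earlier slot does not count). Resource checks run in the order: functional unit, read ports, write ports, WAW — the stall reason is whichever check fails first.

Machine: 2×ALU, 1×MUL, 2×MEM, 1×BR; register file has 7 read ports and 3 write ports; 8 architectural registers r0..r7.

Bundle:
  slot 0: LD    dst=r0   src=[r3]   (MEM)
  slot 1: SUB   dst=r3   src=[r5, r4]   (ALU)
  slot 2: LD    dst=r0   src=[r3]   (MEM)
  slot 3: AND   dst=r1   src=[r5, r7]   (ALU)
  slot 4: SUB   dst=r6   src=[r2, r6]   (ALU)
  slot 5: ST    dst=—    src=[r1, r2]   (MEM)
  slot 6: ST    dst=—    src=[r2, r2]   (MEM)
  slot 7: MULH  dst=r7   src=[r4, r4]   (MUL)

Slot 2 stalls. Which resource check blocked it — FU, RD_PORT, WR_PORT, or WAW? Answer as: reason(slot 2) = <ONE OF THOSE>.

#0 MEM src=r3 dispatched  <A:2 Mu:1 Ld:1 B:1 rd:6 wr:2>
#1 ALU src=r5,r4 dispatched  <A:1 Mu:1 Ld:1 B:1 rd:4 wr:1>
#2 MEM src=r3 held:WAW  <A:1 Mu:1 Ld:1 B:1 rd:4 wr:1>
#3 ALU src=r5,r7 dispatched  <A:0 Mu:1 Ld:1 B:1 rd:2 wr:0>
#4 ALU src=r2,r6 held:FU  <A:0 Mu:1 Ld:1 B:1 rd:2 wr:0>
#5 MEM src=r1,r2 dispatched  <A:0 Mu:1 Ld:0 B:1 rd:0 wr:0>
#6 MEM src=r2,r2 held:FU  <A:0 Mu:1 Ld:0 B:1 rd:0 wr:0>
#7 MUL src=r4,r4 held:RD_PORT  <A:0 Mu:1 Ld:0 B:1 rd:0 wr:0>

reason(slot 2) = WAW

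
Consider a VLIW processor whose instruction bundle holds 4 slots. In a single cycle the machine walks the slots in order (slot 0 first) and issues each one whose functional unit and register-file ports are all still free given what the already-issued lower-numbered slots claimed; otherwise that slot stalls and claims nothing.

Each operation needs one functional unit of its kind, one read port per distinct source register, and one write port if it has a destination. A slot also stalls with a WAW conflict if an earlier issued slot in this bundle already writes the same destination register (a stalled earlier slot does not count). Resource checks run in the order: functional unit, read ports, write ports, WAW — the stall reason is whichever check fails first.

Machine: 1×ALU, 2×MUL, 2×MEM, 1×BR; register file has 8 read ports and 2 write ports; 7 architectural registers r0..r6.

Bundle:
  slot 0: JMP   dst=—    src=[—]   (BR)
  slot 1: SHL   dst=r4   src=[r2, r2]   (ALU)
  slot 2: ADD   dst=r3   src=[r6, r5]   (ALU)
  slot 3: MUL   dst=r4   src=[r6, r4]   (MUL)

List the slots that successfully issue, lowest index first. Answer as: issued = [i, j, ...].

(0) want 1×BR +0rd +0wr — yes → AL1|MU2|ME2|BR0|rd8|wr2
(1) want 1×ALU +1rd +1wr — yes → AL0|MU2|ME2|BR0|rd7|wr1
(2) want 1×ALU +2rd +1wr — FU → AL0|MU2|ME2|BR0|rd7|wr1
(3) want 1×MUL +2rd +1wr — WAW → AL0|MU2|ME2|BR0|rd7|wr1

issued = [0, 1]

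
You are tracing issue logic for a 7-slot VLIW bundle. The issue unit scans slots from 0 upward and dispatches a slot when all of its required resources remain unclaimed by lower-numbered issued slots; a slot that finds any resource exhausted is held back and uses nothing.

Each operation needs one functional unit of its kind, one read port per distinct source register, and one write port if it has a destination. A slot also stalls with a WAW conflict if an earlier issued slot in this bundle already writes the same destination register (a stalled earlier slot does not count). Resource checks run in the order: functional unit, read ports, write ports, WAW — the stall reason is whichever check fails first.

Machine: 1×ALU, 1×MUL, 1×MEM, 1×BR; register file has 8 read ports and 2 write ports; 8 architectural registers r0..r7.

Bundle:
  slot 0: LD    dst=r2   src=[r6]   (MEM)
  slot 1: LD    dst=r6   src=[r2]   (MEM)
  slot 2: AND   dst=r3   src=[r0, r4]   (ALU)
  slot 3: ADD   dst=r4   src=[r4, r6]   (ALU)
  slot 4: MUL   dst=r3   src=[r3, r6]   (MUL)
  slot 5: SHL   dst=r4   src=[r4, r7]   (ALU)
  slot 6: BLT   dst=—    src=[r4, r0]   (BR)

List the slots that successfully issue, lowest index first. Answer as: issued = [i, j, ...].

  0. MEM→r2 ⇒ go  {1A/1Mu/0Ld/1B | 7r 1w}
  1. MEM→r6 ⇒ no(FU)  {1A/1Mu/0Ld/1B | 7r 1w}
  2. ALU→r3 ⇒ go  {0A/1Mu/0Ld/1B | 5r 0w}
  3. ALU→r4 ⇒ no(FU)  {0A/1Mu/0Ld/1B | 5r 0w}
  4. MUL→r3 ⇒ no(WR_PORT)  {0A/1Mu/0Ld/1B | 5r 0w}
  5. ALU→r4 ⇒ no(FU)  {0A/1Mu/0Ld/1B | 5r 0w}
  6. BR ⇒ go  {0A/1Mu/0Ld/0B | 3r 0w}

issued = [0, 2, 6]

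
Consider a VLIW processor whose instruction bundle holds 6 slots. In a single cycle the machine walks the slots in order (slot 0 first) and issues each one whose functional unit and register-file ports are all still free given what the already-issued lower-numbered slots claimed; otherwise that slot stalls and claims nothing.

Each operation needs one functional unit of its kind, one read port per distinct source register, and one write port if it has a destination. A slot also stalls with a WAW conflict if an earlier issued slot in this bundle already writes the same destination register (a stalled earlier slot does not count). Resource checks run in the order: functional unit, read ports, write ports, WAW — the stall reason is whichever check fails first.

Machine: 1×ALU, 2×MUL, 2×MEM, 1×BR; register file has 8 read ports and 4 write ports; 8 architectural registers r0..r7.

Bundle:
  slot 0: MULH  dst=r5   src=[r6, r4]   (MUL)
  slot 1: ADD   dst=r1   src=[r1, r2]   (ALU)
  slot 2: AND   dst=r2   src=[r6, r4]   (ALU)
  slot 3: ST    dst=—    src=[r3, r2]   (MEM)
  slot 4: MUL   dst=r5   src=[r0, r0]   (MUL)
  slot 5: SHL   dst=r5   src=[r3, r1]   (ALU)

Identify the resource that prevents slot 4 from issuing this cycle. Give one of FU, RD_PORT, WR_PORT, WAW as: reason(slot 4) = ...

(0) want 1×MUL +2rd +1wr — yes → AL1|MU1|ME2|BR1|rd6|wr3
(1) want 1×ALU +2rd +1wr — yes → AL0|MU1|ME2|BR1|rd4|wr2
(2) want 1×ALU +2rd +1wr — FU → AL0|MU1|ME2|BR1|rd4|wr2
(3) want 1×MEM +2rd +0wr — yes → AL0|MU1|ME1|BR1|rd2|wr2
(4) want 1×MUL +1rd +1wr — WAW → AL0|MU1|ME1|BR1|rd2|wr2
(5) want 1×ALU +2rd +1wr — FU → AL0|MU1|ME1|BR1|rd2|wr2

reason(slot 4) = WAW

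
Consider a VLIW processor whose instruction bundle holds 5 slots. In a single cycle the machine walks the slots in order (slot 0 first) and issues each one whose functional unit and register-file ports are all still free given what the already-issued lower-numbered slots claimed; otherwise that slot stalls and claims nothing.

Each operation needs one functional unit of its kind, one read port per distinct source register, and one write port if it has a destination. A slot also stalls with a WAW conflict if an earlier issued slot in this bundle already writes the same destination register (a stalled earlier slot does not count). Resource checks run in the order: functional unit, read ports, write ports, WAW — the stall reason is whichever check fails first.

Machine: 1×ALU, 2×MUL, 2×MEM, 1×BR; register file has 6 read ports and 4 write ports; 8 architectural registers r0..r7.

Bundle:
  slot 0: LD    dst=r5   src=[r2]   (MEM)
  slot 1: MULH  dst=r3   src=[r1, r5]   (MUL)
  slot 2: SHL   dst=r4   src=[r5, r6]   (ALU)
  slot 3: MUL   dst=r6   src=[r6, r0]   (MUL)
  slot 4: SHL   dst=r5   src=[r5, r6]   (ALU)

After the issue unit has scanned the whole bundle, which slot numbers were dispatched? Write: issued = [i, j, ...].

issued = [0, 1, 2]

  0. MEM→r5 ⇒ go  {1A/2Mu/1Ld/1B | 5r 3w}
  1. MUL→r3 ⇒ go  {1A/1Mu/1Ld/1B | 3r 2w}
  2. ALU→r4 ⇒ go  {0A/1Mu/1Ld/1B | 1r 1w}
  3. MUL→r6 ⇒ no(RD_PORT)  {0A/1Mu/1Ld/1B | 1r 1w}
  4. ALU→r5 ⇒ no(FU)  {0A/1Mu/1Ld/1B | 1r 1w}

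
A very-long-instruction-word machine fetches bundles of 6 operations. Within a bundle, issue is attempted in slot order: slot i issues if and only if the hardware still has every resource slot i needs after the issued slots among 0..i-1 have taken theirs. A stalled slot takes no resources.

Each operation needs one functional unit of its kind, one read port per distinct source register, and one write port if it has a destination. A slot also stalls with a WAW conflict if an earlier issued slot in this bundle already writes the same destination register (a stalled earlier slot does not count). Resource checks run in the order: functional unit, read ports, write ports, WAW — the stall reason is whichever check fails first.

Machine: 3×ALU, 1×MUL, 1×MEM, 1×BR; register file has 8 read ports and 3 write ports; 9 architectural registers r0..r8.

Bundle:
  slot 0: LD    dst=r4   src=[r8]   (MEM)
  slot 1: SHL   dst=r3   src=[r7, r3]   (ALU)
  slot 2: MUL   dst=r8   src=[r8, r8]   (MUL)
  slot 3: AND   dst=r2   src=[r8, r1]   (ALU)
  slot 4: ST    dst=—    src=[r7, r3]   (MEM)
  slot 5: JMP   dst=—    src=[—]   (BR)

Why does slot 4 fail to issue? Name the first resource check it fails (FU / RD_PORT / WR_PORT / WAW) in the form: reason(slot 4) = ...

slot 0 (MEM): ISSUE — free A3,Mu1,Ld0,B1 rp7 wp2
slot 1 (ALU): ISSUE — free A2,Mu1,Ld0,B1 rp5 wp1
slot 2 (MUL): ISSUE — free A2,Mu0,Ld0,B1 rp4 wp0
slot 3 (ALU): stall WR_PORT — free A2,Mu0,Ld0,B1 rp4 wp0
slot 4 (MEM): stall FU — free A2,Mu0,Ld0,B1 rp4 wp0
slot 5 (BR): ISSUE — free A2,Mu0,Ld0,B0 rp4 wp0

reason(slot 4) = FU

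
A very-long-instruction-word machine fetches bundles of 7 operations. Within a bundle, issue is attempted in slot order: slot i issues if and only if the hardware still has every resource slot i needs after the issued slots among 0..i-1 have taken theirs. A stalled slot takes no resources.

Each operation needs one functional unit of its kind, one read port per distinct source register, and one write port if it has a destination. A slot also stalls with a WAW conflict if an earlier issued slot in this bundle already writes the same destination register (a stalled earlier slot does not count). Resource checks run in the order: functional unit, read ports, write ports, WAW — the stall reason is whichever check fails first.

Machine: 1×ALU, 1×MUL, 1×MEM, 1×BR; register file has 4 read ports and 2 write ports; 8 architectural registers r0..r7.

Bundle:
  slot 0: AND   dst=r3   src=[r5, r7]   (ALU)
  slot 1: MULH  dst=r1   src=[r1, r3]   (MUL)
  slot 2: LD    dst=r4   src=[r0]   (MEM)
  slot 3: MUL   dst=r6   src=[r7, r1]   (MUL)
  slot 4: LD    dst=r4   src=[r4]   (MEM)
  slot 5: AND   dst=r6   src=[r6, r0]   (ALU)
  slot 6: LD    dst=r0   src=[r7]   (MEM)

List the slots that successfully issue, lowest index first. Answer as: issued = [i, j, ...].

issued = [0, 1]

slot 0 (ALU): ISSUE — free A0,Mu1,Ld1,B1 rp2 wp1
slot 1 (MUL): ISSUE — free A0,Mu0,Ld1,B1 rp0 wp0
slot 2 (MEM): stall RD_PORT — free A0,Mu0,Ld1,B1 rp0 wp0
slot 3 (MUL): stall FU — free A0,Mu0,Ld1,B1 rp0 wp0
slot 4 (MEM): stall RD_PORT — free A0,Mu0,Ld1,B1 rp0 wp0
slot 5 (ALU): stall FU — free A0,Mu0,Ld1,B1 rp0 wp0
slot 6 (MEM): stall RD_PORT — free A0,Mu0,Ld1,B1 rp0 wp0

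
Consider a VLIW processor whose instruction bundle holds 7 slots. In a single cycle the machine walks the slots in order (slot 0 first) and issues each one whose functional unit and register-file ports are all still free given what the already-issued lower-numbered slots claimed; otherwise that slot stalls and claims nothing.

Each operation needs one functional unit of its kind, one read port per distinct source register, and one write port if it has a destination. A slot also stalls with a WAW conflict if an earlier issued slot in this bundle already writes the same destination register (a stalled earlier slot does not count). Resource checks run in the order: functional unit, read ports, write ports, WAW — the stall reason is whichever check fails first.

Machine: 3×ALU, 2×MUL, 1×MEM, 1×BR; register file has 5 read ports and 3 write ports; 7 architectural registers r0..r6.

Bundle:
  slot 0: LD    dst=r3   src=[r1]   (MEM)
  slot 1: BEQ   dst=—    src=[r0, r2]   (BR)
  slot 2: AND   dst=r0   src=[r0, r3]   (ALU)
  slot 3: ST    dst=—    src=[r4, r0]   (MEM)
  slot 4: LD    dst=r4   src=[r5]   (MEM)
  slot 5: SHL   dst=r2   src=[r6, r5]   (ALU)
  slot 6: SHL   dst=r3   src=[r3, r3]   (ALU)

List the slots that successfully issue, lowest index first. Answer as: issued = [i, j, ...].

issued = [0, 1, 2]

#0 MEM src=r1 dispatched  <A:3 Mu:2 Ld:0 B:1 rd:4 wr:2>
#1 BR src=r0,r2 dispatched  <A:3 Mu:2 Ld:0 B:0 rd:2 wr:2>
#2 ALU src=r0,r3 dispatched  <A:2 Mu:2 Ld:0 B:0 rd:0 wr:1>
#3 MEM src=r4,r0 held:FU  <A:2 Mu:2 Ld:0 B:0 rd:0 wr:1>
#4 MEM src=r5 held:FU  <A:2 Mu:2 Ld:0 B:0 rd:0 wr:1>
#5 ALU src=r6,r5 held:RD_PORT  <A:2 Mu:2 Ld:0 B:0 rd:0 wr:1>
#6 ALU src=r3,r3 held:RD_PORT  <A:2 Mu:2 Ld:0 B:0 rd:0 wr:1>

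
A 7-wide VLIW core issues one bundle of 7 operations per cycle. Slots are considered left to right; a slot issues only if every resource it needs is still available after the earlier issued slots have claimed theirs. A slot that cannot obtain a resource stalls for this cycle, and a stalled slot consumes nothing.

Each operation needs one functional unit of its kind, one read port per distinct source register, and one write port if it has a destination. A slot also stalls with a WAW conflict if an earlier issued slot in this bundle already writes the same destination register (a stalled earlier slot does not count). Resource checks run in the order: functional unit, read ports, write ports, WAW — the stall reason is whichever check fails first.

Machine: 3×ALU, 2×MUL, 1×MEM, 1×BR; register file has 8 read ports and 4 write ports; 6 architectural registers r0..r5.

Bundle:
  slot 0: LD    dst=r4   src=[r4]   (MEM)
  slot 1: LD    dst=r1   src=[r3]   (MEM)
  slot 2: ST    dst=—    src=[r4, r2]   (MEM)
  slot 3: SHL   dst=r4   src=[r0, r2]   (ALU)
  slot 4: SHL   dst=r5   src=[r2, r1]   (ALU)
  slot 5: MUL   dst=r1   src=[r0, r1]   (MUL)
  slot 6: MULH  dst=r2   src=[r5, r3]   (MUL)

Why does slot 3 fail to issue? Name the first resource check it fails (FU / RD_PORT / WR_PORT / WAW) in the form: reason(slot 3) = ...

#0 MEM src=r4 dispatched  <A:3 Mu:2 Ld:0 B:1 rd:7 wr:3>
#1 MEM src=r3 held:FU  <A:3 Mu:2 Ld:0 B:1 rd:7 wr:3>
#2 MEM src=r4,r2 held:FU  <A:3 Mu:2 Ld:0 B:1 rd:7 wr:3>
#3 ALU src=r0,r2 held:WAW  <A:3 Mu:2 Ld:0 B:1 rd:7 wr:3>
#4 ALU src=r2,r1 dispatched  <A:2 Mu:2 Ld:0 B:1 rd:5 wr:2>
#5 MUL src=r0,r1 dispatched  <A:2 Mu:1 Ld:0 B:1 rd:3 wr:1>
#6 MUL src=r5,r3 dispatched  <A:2 Mu:0 Ld:0 B:1 rd:1 wr:0>

reason(slot 3) = WAW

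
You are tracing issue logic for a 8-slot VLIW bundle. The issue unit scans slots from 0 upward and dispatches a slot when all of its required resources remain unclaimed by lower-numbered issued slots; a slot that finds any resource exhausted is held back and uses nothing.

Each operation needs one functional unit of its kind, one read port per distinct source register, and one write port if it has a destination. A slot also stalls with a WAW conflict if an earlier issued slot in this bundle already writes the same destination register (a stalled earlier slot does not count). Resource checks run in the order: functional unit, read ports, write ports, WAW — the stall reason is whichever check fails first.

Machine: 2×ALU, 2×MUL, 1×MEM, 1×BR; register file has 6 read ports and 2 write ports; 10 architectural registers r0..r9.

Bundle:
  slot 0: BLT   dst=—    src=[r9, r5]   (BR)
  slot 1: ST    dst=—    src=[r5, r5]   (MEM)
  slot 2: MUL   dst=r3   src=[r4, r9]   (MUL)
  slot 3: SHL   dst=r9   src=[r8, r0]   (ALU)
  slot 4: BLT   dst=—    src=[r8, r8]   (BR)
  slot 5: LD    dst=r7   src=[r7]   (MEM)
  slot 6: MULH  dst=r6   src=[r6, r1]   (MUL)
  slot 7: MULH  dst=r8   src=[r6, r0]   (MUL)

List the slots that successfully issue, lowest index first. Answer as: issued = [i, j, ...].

issued = [0, 1, 2]

  0. BR ⇒ go  {2A/2Mu/1Ld/0B | 4r 2w}
  1. MEM ⇒ go  {2A/2Mu/0Ld/0B | 3r 2w}
  2. MUL→r3 ⇒ go  {2A/1Mu/0Ld/0B | 1r 1w}
  3. ALU→r9 ⇒ no(RD_PORT)  {2A/1Mu/0Ld/0B | 1r 1w}
  4. BR ⇒ no(FU)  {2A/1Mu/0Ld/0B | 1r 1w}
  5. MEM→r7 ⇒ no(FU)  {2A/1Mu/0Ld/0B | 1r 1w}
  6. MUL→r6 ⇒ no(RD_PORT)  {2A/1Mu/0Ld/0B | 1r 1w}
  7. MUL→r8 ⇒ no(RD_PORT)  {2A/1Mu/0Ld/0B | 1r 1w}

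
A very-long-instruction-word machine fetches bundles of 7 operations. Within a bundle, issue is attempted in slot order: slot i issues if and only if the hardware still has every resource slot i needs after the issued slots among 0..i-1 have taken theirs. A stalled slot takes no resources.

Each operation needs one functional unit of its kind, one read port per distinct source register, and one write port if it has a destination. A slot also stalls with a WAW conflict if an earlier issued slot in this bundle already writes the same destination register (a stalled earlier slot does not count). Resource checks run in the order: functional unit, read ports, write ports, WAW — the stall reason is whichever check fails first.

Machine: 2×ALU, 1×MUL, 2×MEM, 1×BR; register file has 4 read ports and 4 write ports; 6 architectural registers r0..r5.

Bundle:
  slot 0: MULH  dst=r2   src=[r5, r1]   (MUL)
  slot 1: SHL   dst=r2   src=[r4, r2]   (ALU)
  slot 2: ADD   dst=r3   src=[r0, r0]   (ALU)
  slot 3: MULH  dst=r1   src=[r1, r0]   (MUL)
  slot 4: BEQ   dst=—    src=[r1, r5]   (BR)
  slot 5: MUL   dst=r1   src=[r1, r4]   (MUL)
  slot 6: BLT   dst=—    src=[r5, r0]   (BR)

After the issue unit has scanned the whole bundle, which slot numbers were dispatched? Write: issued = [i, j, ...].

issued = [0, 2]

slot 0 (MUL): ISSUE — free A2,Mu0,Ld2,B1 rp2 wp3
slot 1 (ALU): stall WAW — free A2,Mu0,Ld2,B1 rp2 wp3
slot 2 (ALU): ISSUE — free A1,Mu0,Ld2,B1 rp1 wp2
slot 3 (MUL): stall FU — free A1,Mu0,Ld2,B1 rp1 wp2
slot 4 (BR): stall RD_PORT — free A1,Mu0,Ld2,B1 rp1 wp2
slot 5 (MUL): stall FU — free A1,Mu0,Ld2,B1 rp1 wp2
slot 6 (BR): stall RD_PORT — free A1,Mu0,Ld2,B1 rp1 wp2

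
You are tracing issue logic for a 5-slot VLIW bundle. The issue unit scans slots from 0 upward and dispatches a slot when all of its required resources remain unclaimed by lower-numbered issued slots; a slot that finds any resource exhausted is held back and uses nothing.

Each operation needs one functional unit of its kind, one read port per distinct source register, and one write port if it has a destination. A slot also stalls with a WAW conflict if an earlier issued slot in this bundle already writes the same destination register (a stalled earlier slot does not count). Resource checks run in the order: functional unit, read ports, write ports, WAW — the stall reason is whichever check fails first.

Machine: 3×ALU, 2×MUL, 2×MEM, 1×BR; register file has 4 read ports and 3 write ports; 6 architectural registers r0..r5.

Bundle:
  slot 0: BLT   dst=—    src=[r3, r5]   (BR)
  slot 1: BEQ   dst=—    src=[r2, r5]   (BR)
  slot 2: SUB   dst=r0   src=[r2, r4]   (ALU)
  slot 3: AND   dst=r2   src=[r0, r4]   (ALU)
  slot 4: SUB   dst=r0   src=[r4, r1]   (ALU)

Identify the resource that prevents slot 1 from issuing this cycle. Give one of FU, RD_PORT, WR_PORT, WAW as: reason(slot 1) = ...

  0. BR ⇒ go  {3A/2Mu/2Ld/0B | 2r 3w}
  1. BR ⇒ no(FU)  {3A/2Mu/2Ld/0B | 2r 3w}
  2. ALU→r0 ⇒ go  {2A/2Mu/2Ld/0B | 0r 2w}
  3. ALU→r2 ⇒ no(RD_PORT)  {2A/2Mu/2Ld/0B | 0r 2w}
  4. ALU→r0 ⇒ no(RD_PORT)  {2A/2Mu/2Ld/0B | 0r 2w}

reason(slot 1) = FU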